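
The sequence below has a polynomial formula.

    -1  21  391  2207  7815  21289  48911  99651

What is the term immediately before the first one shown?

22  370  1816  5608  13474  27622  50740
348  1446  3792  7866  14148  23118
1098  2346  4074  6282  8970
1248  1728  2208  2688
480  480  480
The fifth differences are constant at 480.
Work back: 1248 − 480 = 768;  1098 − 768 = 330;  348 − 330 = 18;  22 − 18 = 4;  -1 − 4 = -5

-5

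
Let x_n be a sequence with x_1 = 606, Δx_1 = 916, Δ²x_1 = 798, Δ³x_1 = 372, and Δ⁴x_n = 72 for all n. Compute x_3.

3236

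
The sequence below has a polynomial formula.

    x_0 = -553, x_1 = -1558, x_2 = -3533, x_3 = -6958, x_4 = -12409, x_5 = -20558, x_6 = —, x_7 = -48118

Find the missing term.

Using the first 6 terms:
-1005  -1975  -3425  -5451  -8149
-970  -1450  -2026  -2698
-480  -576  -672
-96  -96
Constant fourth difference = -96.
Extend forward: -672 − 96 = -768;  -2698 − 768 = -3466;  -8149 − 3466 = -11615;  -20558 − 11615 = -32173

-32173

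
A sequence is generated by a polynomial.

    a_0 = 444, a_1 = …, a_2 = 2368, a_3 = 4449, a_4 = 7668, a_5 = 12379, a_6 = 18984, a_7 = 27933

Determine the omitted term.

Using the last 6 terms:
D1: 2081, 3219, 4711, 6605, 8949
D2: 1138, 1492, 1894, 2344
D3: 354, 402, 450
D4: 48, 48
Constant fourth difference = 48.
Extend backward: 354 − 48 = 306;  1138 − 306 = 832;  2081 − 832 = 1249;  2368 − 1249 = 1119

1119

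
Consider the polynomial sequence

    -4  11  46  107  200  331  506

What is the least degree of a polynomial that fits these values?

15, 35, 61, 93, 131, 175
20, 26, 32, 38, 44
6, 6, 6, 6
The third differences are constant, so the polynomial has degree 3.

3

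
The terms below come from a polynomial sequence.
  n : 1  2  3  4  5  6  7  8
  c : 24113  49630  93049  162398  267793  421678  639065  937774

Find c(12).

3413950

25517 , 43419 , 69349 , 105395 , 153885 , 217387 , 298709
17902 , 25930 , 36046 , 48490 , 63502 , 81322
8028 , 10116 , 12444 , 15012 , 17820
2088 , 2328 , 2568 , 2808
240 , 240 , 240
The fifth differences are constant (240).
2808 + 240 = 3048;  17820 + 3048 = 20868;  81322 + 20868 = 102190;  298709 + 102190 = 400899;  937774 + 400899 = 1338673
3048 + 240 = 3288;  20868 + 3288 = 24156;  102190 + 24156 = 126346;  400899 + 126346 = 527245;  1338673 + 527245 = 1865918
3288 + 240 = 3528;  24156 + 3528 = 27684;  126346 + 27684 = 154030;  527245 + 154030 = 681275;  1865918 + 681275 = 2547193
3528 + 240 = 3768;  27684 + 3768 = 31452;  154030 + 31452 = 185482;  681275 + 185482 = 866757;  2547193 + 866757 = 3413950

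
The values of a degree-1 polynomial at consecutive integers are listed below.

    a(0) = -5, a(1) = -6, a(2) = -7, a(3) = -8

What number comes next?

-9

-1, -1, -1
Constant first difference = -1, so extend:
-8 − 1 = -9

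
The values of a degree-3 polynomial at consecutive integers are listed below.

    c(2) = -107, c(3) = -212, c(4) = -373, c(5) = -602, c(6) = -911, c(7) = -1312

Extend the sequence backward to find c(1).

Δ: -105  -161  -229  -309  -401
Δ²: -56  -68  -80  -92
Δ³: -12  -12  -12
The third differences are constant at -12.
Work back: -56 + 12 = -44;  -105 + 44 = -61;  -107 + 61 = -46

-46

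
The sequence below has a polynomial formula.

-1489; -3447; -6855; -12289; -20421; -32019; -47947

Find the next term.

-69165

First differences: -1958, -3408, -5434, -8132, -11598, -15928
Second differences: -1450, -2026, -2698, -3466, -4330
Third differences: -576, -672, -768, -864
Fourth differences: -96, -96, -96
The fourth differences are constant (-96).
-864 − 96 = -960;  -4330 − 960 = -5290;  -15928 − 5290 = -21218;  -47947 − 21218 = -69165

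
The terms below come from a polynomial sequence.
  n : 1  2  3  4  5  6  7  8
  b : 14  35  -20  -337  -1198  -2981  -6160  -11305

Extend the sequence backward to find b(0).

7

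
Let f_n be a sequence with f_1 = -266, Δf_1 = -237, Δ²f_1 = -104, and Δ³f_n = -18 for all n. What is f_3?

-844

Build the table forward from the leading diagonal:
Third differences: -18  -18  -18
Second differences: -104  -122  -140
First differences: -237  -341  -463
f: -266  -503  -844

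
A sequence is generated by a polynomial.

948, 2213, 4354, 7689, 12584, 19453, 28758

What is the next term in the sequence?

41009

D1: 1265  2141  3335  4895  6869  9305
D2: 876  1194  1560  1974  2436
D3: 318  366  414  462
D4: 48  48  48
Constant fourth difference = 48, so extend:
462 + 48 = 510;  2436 + 510 = 2946;  9305 + 2946 = 12251;  28758 + 12251 = 41009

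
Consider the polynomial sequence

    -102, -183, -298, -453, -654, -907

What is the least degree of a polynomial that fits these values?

3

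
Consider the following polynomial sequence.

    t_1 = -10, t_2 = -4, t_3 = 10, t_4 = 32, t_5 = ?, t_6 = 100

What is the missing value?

Using the first 4 terms:
D1: 6, 14, 22
D2: 8, 8
Constant second difference = 8.
Extend forward: 22 + 8 = 30;  32 + 30 = 62

62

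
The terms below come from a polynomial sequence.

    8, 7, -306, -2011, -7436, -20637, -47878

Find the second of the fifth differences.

D1: -1, -313, -1705, -5425, -13201, -27241
D2: -312, -1392, -3720, -7776, -14040
D3: -1080, -2328, -4056, -6264
D4: -1248, -1728, -2208
D5: -480, -480

-480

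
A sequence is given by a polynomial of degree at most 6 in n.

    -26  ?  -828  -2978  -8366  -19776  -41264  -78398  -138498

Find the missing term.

-164

Using the last 7 terms:
D1: -2150  -5388  -11410  -21488  -37134  -60100
D2: -3238  -6022  -10078  -15646  -22966
D3: -2784  -4056  -5568  -7320
D4: -1272  -1512  -1752
D5: -240  -240
Constant fifth difference = -240.
Extend backward: -1272 + 240 = -1032;  -2784 + 1032 = -1752;  -3238 + 1752 = -1486;  -2150 + 1486 = -664;  -828 + 664 = -164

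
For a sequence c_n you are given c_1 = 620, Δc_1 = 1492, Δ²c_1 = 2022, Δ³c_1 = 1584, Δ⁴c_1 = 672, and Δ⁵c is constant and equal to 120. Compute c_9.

Build the table forward from the leading diagonal:
D5: 120  120  120  120  120  120  120  120  120
D4: 672  792  912  1032  1152  1272  1392  1512  1632
D3: 1584  2256  3048  3960  4992  6144  7416  8808  10320
D2: 2022  3606  5862  8910  12870  17862  24006  31422  40230
D1: 1492  3514  7120  12982  21892  34762  52624  76630  108052
c: 620  2112  5626  12746  25728  47620  82382  135006  211636

211636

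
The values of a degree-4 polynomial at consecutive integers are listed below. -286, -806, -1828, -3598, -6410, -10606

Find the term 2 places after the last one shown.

First differences: -520  -1022  -1770  -2812  -4196
Second differences: -502  -748  -1042  -1384
Third differences: -246  -294  -342
Fourth differences: -48  -48
The fourth differences are constant (-48).
-342 − 48 = -390;  -1384 − 390 = -1774;  -4196 − 1774 = -5970;  -10606 − 5970 = -16576
-390 − 48 = -438;  -1774 − 438 = -2212;  -5970 − 2212 = -8182;  -16576 − 8182 = -24758

-24758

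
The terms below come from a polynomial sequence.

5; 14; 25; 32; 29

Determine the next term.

10

First differences: 9, 11, 7, -3
Second differences: 2, -4, -10
Third differences: -6, -6
Third differences constant at -6.
-10 − 6 = -16;  -3 − 16 = -19;  29 − 19 = 10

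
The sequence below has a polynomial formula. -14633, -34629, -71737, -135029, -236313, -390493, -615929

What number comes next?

First differences: -19996 , -37108 , -63292 , -101284 , -154180 , -225436
Second differences: -17112 , -26184 , -37992 , -52896 , -71256
Third differences: -9072 , -11808 , -14904 , -18360
Fourth differences: -2736 , -3096 , -3456
Fifth differences: -360 , -360
The fifth differences are constant (-360).
-3456 − 360 = -3816;  -18360 − 3816 = -22176;  -71256 − 22176 = -93432;  -225436 − 93432 = -318868;  -615929 − 318868 = -934797

-934797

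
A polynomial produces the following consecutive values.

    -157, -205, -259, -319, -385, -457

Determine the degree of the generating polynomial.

Δ: -48, -54, -60, -66, -72
Δ²: -6, -6, -6, -6
The second differences are constant, so the polynomial has degree 2.

2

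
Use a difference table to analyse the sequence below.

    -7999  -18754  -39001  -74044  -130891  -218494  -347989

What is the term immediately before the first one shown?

-2896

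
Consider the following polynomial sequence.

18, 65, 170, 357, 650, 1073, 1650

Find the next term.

D1: 47, 105, 187, 293, 423, 577
D2: 58, 82, 106, 130, 154
D3: 24, 24, 24, 24
The third differences are constant (24).
154 + 24 = 178;  577 + 178 = 755;  1650 + 755 = 2405

2405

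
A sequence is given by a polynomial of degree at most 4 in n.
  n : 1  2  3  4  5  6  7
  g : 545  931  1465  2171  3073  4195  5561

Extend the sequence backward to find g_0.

283

D1: 386  534  706  902  1122  1366
D2: 148  172  196  220  244
D3: 24  24  24  24
The third differences are constant at 24.
Work back: 148 − 24 = 124;  386 − 124 = 262;  545 − 262 = 283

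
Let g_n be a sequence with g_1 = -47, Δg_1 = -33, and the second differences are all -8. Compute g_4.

-170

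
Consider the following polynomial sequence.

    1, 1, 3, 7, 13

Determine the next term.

First differences: 0, 2, 4, 6
Second differences: 2, 2, 2
The second differences are constant (2).
6 + 2 = 8;  13 + 8 = 21

21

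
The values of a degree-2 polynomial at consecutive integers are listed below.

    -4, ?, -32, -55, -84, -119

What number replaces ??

-15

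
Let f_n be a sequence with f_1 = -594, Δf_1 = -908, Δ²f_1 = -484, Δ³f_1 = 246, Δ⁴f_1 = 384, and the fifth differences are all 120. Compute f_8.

7456

Build the table forward from the leading diagonal:
D5: 120  120  120  120  120  120  120  120
D4: 384  504  624  744  864  984  1104  1224
D3: 246  630  1134  1758  2502  3366  4350  5454
D2: -484  -238  392  1526  3284  5786  9152  13502
D1: -908  -1392  -1630  -1238  288  3572  9358  18510
f: -594  -1502  -2894  -4524  -5762  -5474  -1902  7456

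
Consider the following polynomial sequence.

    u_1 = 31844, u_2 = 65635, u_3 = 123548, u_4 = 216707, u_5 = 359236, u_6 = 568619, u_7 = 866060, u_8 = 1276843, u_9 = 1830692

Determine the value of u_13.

6246788

Δ: 33791  57913  93159  142529  209383  297441  410783  553849
Δ²: 24122  35246  49370  66854  88058  113342  143066
Δ³: 11124  14124  17484  21204  25284  29724
Δ⁴: 3000  3360  3720  4080  4440
Δ⁵: 360  360  360  360
The fifth differences are constant (360).
4440 + 360 = 4800;  29724 + 4800 = 34524;  143066 + 34524 = 177590;  553849 + 177590 = 731439;  1830692 + 731439 = 2562131
4800 + 360 = 5160;  34524 + 5160 = 39684;  177590 + 39684 = 217274;  731439 + 217274 = 948713;  2562131 + 948713 = 3510844
5160 + 360 = 5520;  39684 + 5520 = 45204;  217274 + 45204 = 262478;  948713 + 262478 = 1211191;  3510844 + 1211191 = 4722035
5520 + 360 = 5880;  45204 + 5880 = 51084;  262478 + 51084 = 313562;  1211191 + 313562 = 1524753;  4722035 + 1524753 = 6246788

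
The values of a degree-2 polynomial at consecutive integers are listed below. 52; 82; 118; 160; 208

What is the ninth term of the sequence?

First differences: 30 , 36 , 42 , 48
Second differences: 6 , 6 , 6
Second differences constant at 6.
48 + 6 = 54;  208 + 54 = 262
54 + 6 = 60;  262 + 60 = 322
60 + 6 = 66;  322 + 66 = 388
66 + 6 = 72;  388 + 72 = 460

460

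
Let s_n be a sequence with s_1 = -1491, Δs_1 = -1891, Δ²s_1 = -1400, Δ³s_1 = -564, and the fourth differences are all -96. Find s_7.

Build the table forward from the leading diagonal:
Fourth differences: -96  -96  -96  -96  -96  -96  -96
Third differences: -564  -660  -756  -852  -948  -1044  -1140
Second differences: -1400  -1964  -2624  -3380  -4232  -5180  -6224
First differences: -1891  -3291  -5255  -7879  -11259  -15491  -20671
s: -1491  -3382  -6673  -11928  -19807  -31066  -46557

-46557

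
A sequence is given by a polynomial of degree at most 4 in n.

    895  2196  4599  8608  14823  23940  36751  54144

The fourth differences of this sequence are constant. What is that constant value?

96

Δ: 1301, 2403, 4009, 6215, 9117, 12811, 17393
Δ²: 1102, 1606, 2206, 2902, 3694, 4582
Δ³: 504, 600, 696, 792, 888
Δ⁴: 96, 96, 96, 96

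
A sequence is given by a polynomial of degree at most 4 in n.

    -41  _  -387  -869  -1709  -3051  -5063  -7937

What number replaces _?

-143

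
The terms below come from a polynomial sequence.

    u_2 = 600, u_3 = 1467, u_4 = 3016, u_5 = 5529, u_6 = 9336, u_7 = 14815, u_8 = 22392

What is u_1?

D1: 867  1549  2513  3807  5479  7577
D2: 682  964  1294  1672  2098
D3: 282  330  378  426
D4: 48  48  48
The fourth differences are constant at 48.
Work back: 282 − 48 = 234;  682 − 234 = 448;  867 − 448 = 419;  600 − 419 = 181

181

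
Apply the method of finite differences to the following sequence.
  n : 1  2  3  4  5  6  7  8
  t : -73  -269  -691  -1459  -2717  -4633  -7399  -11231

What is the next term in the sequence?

-16369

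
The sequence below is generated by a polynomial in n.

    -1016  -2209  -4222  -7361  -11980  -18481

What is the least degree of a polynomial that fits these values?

4

First differences: -1193, -2013, -3139, -4619, -6501
Second differences: -820, -1126, -1480, -1882
Third differences: -306, -354, -402
Fourth differences: -48, -48
The fourth differences are constant, so the polynomial has degree 4.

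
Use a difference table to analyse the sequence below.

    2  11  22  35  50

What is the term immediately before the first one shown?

-5

Δ: 9, 11, 13, 15
Δ²: 2, 2, 2
The second differences are constant at 2.
Work back: 9 − 2 = 7;  2 − 7 = -5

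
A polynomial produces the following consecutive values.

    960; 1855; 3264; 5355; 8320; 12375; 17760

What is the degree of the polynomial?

895, 1409, 2091, 2965, 4055, 5385
514, 682, 874, 1090, 1330
168, 192, 216, 240
24, 24, 24
The fourth differences are constant, so the polynomial has degree 4.

4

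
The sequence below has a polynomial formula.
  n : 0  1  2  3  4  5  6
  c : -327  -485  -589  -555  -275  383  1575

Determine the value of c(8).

6305

-158  -104  34  280  658  1192
54  138  246  378  534
84  108  132  156
24  24  24
Constant fourth difference = 24, so extend:
156 + 24 = 180;  534 + 180 = 714;  1192 + 714 = 1906;  1575 + 1906 = 3481
180 + 24 = 204;  714 + 204 = 918;  1906 + 918 = 2824;  3481 + 2824 = 6305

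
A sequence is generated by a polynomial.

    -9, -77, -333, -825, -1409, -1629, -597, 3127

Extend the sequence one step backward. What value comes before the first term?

D1: -68  -256  -492  -584  -220  1032  3724
D2: -188  -236  -92  364  1252  2692
D3: -48  144  456  888  1440
D4: 192  312  432  552
D5: 120  120  120
The fifth differences are constant at 120.
Work back: 192 − 120 = 72;  -48 − 72 = -120;  -188 + 120 = -68;  -68 + 68 = 0;  -9 + 0 = -9

-9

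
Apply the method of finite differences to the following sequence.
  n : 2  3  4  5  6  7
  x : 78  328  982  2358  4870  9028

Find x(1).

First differences: 250  654  1376  2512  4158
Second differences: 404  722  1136  1646
Third differences: 318  414  510
Fourth differences: 96  96
The fourth differences are constant at 96.
Work back: 318 − 96 = 222;  404 − 222 = 182;  250 − 182 = 68;  78 − 68 = 10

10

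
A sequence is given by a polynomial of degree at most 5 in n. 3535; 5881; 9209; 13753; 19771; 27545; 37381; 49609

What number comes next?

D1: 2346 , 3328 , 4544 , 6018 , 7774 , 9836 , 12228
D2: 982 , 1216 , 1474 , 1756 , 2062 , 2392
D3: 234 , 258 , 282 , 306 , 330
D4: 24 , 24 , 24 , 24
Fourth differences constant at 24.
330 + 24 = 354;  2392 + 354 = 2746;  12228 + 2746 = 14974;  49609 + 14974 = 64583

64583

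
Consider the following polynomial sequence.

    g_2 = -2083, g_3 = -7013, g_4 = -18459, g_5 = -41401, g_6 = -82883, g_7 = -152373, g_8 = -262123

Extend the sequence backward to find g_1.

D1: -4930  -11446  -22942  -41482  -69490  -109750
D2: -6516  -11496  -18540  -28008  -40260
D3: -4980  -7044  -9468  -12252
D4: -2064  -2424  -2784
D5: -360  -360
The fifth differences are constant at -360.
Work back: -2064 + 360 = -1704;  -4980 + 1704 = -3276;  -6516 + 3276 = -3240;  -4930 + 3240 = -1690;  -2083 + 1690 = -393

-393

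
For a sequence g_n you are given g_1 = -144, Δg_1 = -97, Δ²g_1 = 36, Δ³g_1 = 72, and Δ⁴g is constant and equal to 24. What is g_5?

Build the table forward from the leading diagonal:
Fourth differences: 24, 24, 24, 24, 24
Third differences: 72, 96, 120, 144, 168
Second differences: 36, 108, 204, 324, 468
First differences: -97, -61, 47, 251, 575
g: -144, -241, -302, -255, -4

-4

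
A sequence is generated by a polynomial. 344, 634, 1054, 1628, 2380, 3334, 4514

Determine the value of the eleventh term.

Δ: 290, 420, 574, 752, 954, 1180
Δ²: 130, 154, 178, 202, 226
Δ³: 24, 24, 24, 24
Third differences constant at 24.
226 + 24 = 250;  1180 + 250 = 1430;  4514 + 1430 = 5944
250 + 24 = 274;  1430 + 274 = 1704;  5944 + 1704 = 7648
274 + 24 = 298;  1704 + 298 = 2002;  7648 + 2002 = 9650
298 + 24 = 322;  2002 + 322 = 2324;  9650 + 2324 = 11974

11974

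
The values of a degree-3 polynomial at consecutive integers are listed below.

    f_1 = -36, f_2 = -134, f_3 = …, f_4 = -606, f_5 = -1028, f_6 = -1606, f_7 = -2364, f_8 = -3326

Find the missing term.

Using the last 5 terms:
First differences: -422  -578  -758  -962
Second differences: -156  -180  -204
Third differences: -24  -24
Constant third difference = -24.
Extend backward: -156 + 24 = -132;  -422 + 132 = -290;  -606 + 290 = -316

-316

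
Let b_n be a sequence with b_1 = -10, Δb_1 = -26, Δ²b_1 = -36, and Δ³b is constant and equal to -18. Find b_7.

Build the table forward from the leading diagonal:
Δ³: -18, -18, -18, -18, -18, -18, -18
Δ²: -36, -54, -72, -90, -108, -126, -144
Δ: -26, -62, -116, -188, -278, -386, -512
b: -10, -36, -98, -214, -402, -680, -1066

-1066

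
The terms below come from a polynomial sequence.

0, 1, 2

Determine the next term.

3

Δ: 1, 1
First differences constant at 1.
2 + 1 = 3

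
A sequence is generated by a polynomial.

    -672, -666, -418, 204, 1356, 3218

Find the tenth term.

Δ: 6  248  622  1152  1862
Δ²: 242  374  530  710
Δ³: 132  156  180
Δ⁴: 24  24
The fourth differences are constant (24).
180 + 24 = 204;  710 + 204 = 914;  1862 + 914 = 2776;  3218 + 2776 = 5994
204 + 24 = 228;  914 + 228 = 1142;  2776 + 1142 = 3918;  5994 + 3918 = 9912
228 + 24 = 252;  1142 + 252 = 1394;  3918 + 1394 = 5312;  9912 + 5312 = 15224
252 + 24 = 276;  1394 + 276 = 1670;  5312 + 1670 = 6982;  15224 + 6982 = 22206

22206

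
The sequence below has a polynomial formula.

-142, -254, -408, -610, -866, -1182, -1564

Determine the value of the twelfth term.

-4674

Δ: -112  -154  -202  -256  -316  -382
Δ²: -42  -48  -54  -60  -66
Δ³: -6  -6  -6  -6
The third differences are constant (-6).
-66 − 6 = -72;  -382 − 72 = -454;  -1564 − 454 = -2018
-72 − 6 = -78;  -454 − 78 = -532;  -2018 − 532 = -2550
-78 − 6 = -84;  -532 − 84 = -616;  -2550 − 616 = -3166
-84 − 6 = -90;  -616 − 90 = -706;  -3166 − 706 = -3872
-90 − 6 = -96;  -706 − 96 = -802;  -3872 − 802 = -4674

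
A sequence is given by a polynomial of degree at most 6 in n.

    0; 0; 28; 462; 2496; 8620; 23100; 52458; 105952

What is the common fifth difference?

D1: 0, 28, 434, 2034, 6124, 14480, 29358, 53494
D2: 28, 406, 1600, 4090, 8356, 14878, 24136
D3: 378, 1194, 2490, 4266, 6522, 9258
D4: 816, 1296, 1776, 2256, 2736
D5: 480, 480, 480, 480

480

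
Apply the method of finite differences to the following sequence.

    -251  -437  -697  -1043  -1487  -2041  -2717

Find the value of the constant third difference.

Δ: -186, -260, -346, -444, -554, -676
Δ²: -74, -86, -98, -110, -122
Δ³: -12, -12, -12, -12

-12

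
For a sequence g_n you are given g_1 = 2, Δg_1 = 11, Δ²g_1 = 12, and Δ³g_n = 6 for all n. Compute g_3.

36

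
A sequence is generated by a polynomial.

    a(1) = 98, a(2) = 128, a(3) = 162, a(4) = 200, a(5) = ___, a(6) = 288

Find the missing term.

Using the first 4 terms:
First differences: 30, 34, 38
Second differences: 4, 4
Constant second difference = 4.
Extend forward: 38 + 4 = 42;  200 + 42 = 242

242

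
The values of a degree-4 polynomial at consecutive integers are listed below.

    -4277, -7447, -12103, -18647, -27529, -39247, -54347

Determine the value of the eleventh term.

Δ: -3170, -4656, -6544, -8882, -11718, -15100
Δ²: -1486, -1888, -2338, -2836, -3382
Δ³: -402, -450, -498, -546
Δ⁴: -48, -48, -48
The fourth differences are constant (-48).
-546 − 48 = -594;  -3382 − 594 = -3976;  -15100 − 3976 = -19076;  -54347 − 19076 = -73423
-594 − 48 = -642;  -3976 − 642 = -4618;  -19076 − 4618 = -23694;  -73423 − 23694 = -97117
-642 − 48 = -690;  -4618 − 690 = -5308;  -23694 − 5308 = -29002;  -97117 − 29002 = -126119
-690 − 48 = -738;  -5308 − 738 = -6046;  -29002 − 6046 = -35048;  -126119 − 35048 = -161167

-161167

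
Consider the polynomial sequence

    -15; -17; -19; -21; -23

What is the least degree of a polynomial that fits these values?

1

First differences: -2, -2, -2, -2
The first differences are constant, so the polynomial has degree 1.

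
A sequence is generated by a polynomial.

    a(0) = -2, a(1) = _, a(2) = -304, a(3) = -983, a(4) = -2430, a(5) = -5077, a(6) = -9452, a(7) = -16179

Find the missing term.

-57

Using the last 6 terms:
First differences: -679  -1447  -2647  -4375  -6727
Second differences: -768  -1200  -1728  -2352
Third differences: -432  -528  -624
Fourth differences: -96  -96
Constant fourth difference = -96.
Extend backward: -432 + 96 = -336;  -768 + 336 = -432;  -679 + 432 = -247;  -304 + 247 = -57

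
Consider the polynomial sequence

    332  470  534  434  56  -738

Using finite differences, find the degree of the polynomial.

4

D1: 138, 64, -100, -378, -794
D2: -74, -164, -278, -416
D3: -90, -114, -138
D4: -24, -24
The fourth differences are constant, so the polynomial has degree 4.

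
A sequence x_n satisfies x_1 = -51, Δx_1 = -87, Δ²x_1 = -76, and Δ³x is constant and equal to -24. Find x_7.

Build the table forward from the leading diagonal:
D3: -24  -24  -24  -24  -24  -24  -24
D2: -76  -100  -124  -148  -172  -196  -220
D1: -87  -163  -263  -387  -535  -707  -903
x: -51  -138  -301  -564  -951  -1486  -2193

-2193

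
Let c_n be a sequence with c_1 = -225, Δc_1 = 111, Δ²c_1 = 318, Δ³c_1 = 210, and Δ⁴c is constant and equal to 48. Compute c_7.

10131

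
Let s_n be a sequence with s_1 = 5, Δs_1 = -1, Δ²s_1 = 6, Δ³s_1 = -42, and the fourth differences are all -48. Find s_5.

-179

Build the table forward from the leading diagonal:
D4: -48, -48, -48, -48, -48
D3: -42, -90, -138, -186, -234
D2: 6, -36, -126, -264, -450
D1: -1, 5, -31, -157, -421
s: 5, 4, 9, -22, -179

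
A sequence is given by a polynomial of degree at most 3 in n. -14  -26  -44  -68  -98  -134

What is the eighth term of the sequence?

D1: -12  -18  -24  -30  -36
D2: -6  -6  -6  -6
Second differences constant at -6.
-36 − 6 = -42;  -134 − 42 = -176
-42 − 6 = -48;  -176 − 48 = -224

-224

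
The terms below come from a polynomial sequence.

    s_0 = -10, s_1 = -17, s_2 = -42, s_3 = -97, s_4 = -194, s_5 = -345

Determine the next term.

-562

D1: -7  -25  -55  -97  -151
D2: -18  -30  -42  -54
D3: -12  -12  -12
The third differences are constant (-12).
-54 − 12 = -66;  -151 − 66 = -217;  -345 − 217 = -562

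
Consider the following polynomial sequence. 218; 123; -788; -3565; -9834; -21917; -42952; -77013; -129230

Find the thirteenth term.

D1: -95, -911, -2777, -6269, -12083, -21035, -34061, -52217
D2: -816, -1866, -3492, -5814, -8952, -13026, -18156
D3: -1050, -1626, -2322, -3138, -4074, -5130
D4: -576, -696, -816, -936, -1056
D5: -120, -120, -120, -120
The fifth differences are constant (-120).
-1056 − 120 = -1176;  -5130 − 1176 = -6306;  -18156 − 6306 = -24462;  -52217 − 24462 = -76679;  -129230 − 76679 = -205909
-1176 − 120 = -1296;  -6306 − 1296 = -7602;  -24462 − 7602 = -32064;  -76679 − 32064 = -108743;  -205909 − 108743 = -314652
-1296 − 120 = -1416;  -7602 − 1416 = -9018;  -32064 − 9018 = -41082;  -108743 − 41082 = -149825;  -314652 − 149825 = -464477
-1416 − 120 = -1536;  -9018 − 1536 = -10554;  -41082 − 10554 = -51636;  -149825 − 51636 = -201461;  -464477 − 201461 = -665938

-665938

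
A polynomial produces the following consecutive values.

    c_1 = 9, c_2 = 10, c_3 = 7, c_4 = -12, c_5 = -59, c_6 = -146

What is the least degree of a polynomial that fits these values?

D1: 1, -3, -19, -47, -87
D2: -4, -16, -28, -40
D3: -12, -12, -12
The third differences are constant, so the polynomial has degree 3.

3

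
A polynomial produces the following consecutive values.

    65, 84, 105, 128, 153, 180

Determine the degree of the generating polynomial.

2

Δ: 19, 21, 23, 25, 27
Δ²: 2, 2, 2, 2
The second differences are constant, so the polynomial has degree 2.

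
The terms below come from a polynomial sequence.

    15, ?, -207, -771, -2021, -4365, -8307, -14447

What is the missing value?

-17

Using the last 6 terms:
First differences: -564, -1250, -2344, -3942, -6140
Second differences: -686, -1094, -1598, -2198
Third differences: -408, -504, -600
Fourth differences: -96, -96
Constant fourth difference = -96.
Extend backward: -408 + 96 = -312;  -686 + 312 = -374;  -564 + 374 = -190;  -207 + 190 = -17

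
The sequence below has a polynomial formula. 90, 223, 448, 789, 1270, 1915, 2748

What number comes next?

Δ: 133  225  341  481  645  833
Δ²: 92  116  140  164  188
Δ³: 24  24  24  24
The third differences are constant (24).
188 + 24 = 212;  833 + 212 = 1045;  2748 + 1045 = 3793

3793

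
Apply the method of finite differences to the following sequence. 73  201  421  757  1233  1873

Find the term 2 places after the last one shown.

Δ: 128  220  336  476  640
Δ²: 92  116  140  164
Δ³: 24  24  24
The third differences are constant (24).
164 + 24 = 188;  640 + 188 = 828;  1873 + 828 = 2701
188 + 24 = 212;  828 + 212 = 1040;  2701 + 1040 = 3741

3741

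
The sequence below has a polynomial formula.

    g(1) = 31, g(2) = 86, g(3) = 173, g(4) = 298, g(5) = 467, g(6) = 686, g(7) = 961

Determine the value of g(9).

55, 87, 125, 169, 219, 275
32, 38, 44, 50, 56
6, 6, 6, 6
Constant third difference = 6, so extend:
56 + 6 = 62;  275 + 62 = 337;  961 + 337 = 1298
62 + 6 = 68;  337 + 68 = 405;  1298 + 405 = 1703

1703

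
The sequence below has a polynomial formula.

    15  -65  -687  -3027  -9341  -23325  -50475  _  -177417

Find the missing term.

-98447

Using the first 7 terms:
D1: -80  -622  -2340  -6314  -13984  -27150
D2: -542  -1718  -3974  -7670  -13166
D3: -1176  -2256  -3696  -5496
D4: -1080  -1440  -1800
D5: -360  -360
Constant fifth difference = -360.
Extend forward: -1800 − 360 = -2160;  -5496 − 2160 = -7656;  -13166 − 7656 = -20822;  -27150 − 20822 = -47972;  -50475 − 47972 = -98447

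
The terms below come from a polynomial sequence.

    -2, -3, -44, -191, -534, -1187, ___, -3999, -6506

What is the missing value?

-2288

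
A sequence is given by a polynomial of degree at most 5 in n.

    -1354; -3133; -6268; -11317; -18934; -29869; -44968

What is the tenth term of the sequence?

-125149

D1: -1779  -3135  -5049  -7617  -10935  -15099
D2: -1356  -1914  -2568  -3318  -4164
D3: -558  -654  -750  -846
D4: -96  -96  -96
The fourth differences are constant (-96).
-846 − 96 = -942;  -4164 − 942 = -5106;  -15099 − 5106 = -20205;  -44968 − 20205 = -65173
-942 − 96 = -1038;  -5106 − 1038 = -6144;  -20205 − 6144 = -26349;  -65173 − 26349 = -91522
-1038 − 96 = -1134;  -6144 − 1134 = -7278;  -26349 − 7278 = -33627;  -91522 − 33627 = -125149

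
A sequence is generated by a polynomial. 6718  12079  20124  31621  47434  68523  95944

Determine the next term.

130849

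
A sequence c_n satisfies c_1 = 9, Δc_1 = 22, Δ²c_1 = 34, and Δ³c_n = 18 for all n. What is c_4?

Build the table forward from the leading diagonal:
Third differences: 18  18  18  18
Second differences: 34  52  70  88
First differences: 22  56  108  178
c: 9  31  87  195

195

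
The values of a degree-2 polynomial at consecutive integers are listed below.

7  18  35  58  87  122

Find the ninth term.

11, 17, 23, 29, 35
6, 6, 6, 6
Constant second difference = 6, so extend:
35 + 6 = 41;  122 + 41 = 163
41 + 6 = 47;  163 + 47 = 210
47 + 6 = 53;  210 + 53 = 263

263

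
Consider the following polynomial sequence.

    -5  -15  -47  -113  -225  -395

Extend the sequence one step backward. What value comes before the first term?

-5

Δ: -10, -32, -66, -112, -170
Δ²: -22, -34, -46, -58
Δ³: -12, -12, -12
The third differences are constant at -12.
Work back: -22 + 12 = -10;  -10 + 10 = 0;  -5 + 0 = -5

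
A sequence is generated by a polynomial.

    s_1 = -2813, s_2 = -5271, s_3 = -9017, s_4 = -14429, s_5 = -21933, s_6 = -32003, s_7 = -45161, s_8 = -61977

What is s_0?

First differences: -2458  -3746  -5412  -7504  -10070  -13158  -16816
Second differences: -1288  -1666  -2092  -2566  -3088  -3658
Third differences: -378  -426  -474  -522  -570
Fourth differences: -48  -48  -48  -48
The fourth differences are constant at -48.
Work back: -378 + 48 = -330;  -1288 + 330 = -958;  -2458 + 958 = -1500;  -2813 + 1500 = -1313

-1313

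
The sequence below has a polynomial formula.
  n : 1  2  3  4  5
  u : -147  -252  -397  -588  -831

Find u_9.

-105 , -145 , -191 , -243
-40 , -46 , -52
-6 , -6
Constant third difference = -6, so extend:
-52 − 6 = -58;  -243 − 58 = -301;  -831 − 301 = -1132
-58 − 6 = -64;  -301 − 64 = -365;  -1132 − 365 = -1497
-64 − 6 = -70;  -365 − 70 = -435;  -1497 − 435 = -1932
-70 − 6 = -76;  -435 − 76 = -511;  -1932 − 511 = -2443

-2443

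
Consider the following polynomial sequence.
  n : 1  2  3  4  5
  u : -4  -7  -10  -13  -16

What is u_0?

-1

Δ: -3  -3  -3  -3
The first differences are constant at -3.
Work back: -4 + 3 = -1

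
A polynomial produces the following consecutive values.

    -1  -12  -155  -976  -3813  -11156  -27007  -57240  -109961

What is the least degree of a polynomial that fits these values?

First differences: -11, -143, -821, -2837, -7343, -15851, -30233, -52721
Second differences: -132, -678, -2016, -4506, -8508, -14382, -22488
Third differences: -546, -1338, -2490, -4002, -5874, -8106
Fourth differences: -792, -1152, -1512, -1872, -2232
Fifth differences: -360, -360, -360, -360
The fifth differences are constant, so the polynomial has degree 5.

5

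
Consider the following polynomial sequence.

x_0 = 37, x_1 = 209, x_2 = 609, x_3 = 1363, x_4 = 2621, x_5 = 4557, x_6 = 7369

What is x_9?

23401

First differences: 172 , 400 , 754 , 1258 , 1936 , 2812
Second differences: 228 , 354 , 504 , 678 , 876
Third differences: 126 , 150 , 174 , 198
Fourth differences: 24 , 24 , 24
Fourth differences constant at 24.
198 + 24 = 222;  876 + 222 = 1098;  2812 + 1098 = 3910;  7369 + 3910 = 11279
222 + 24 = 246;  1098 + 246 = 1344;  3910 + 1344 = 5254;  11279 + 5254 = 16533
246 + 24 = 270;  1344 + 270 = 1614;  5254 + 1614 = 6868;  16533 + 6868 = 23401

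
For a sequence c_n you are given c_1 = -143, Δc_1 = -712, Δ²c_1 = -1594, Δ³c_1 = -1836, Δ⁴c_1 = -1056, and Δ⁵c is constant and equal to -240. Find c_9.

Build the table forward from the leading diagonal:
Fifth differences: -240, -240, -240, -240, -240, -240, -240, -240, -240
Fourth differences: -1056, -1296, -1536, -1776, -2016, -2256, -2496, -2736, -2976
Third differences: -1836, -2892, -4188, -5724, -7500, -9516, -11772, -14268, -17004
Second differences: -1594, -3430, -6322, -10510, -16234, -23734, -33250, -45022, -59290
First differences: -712, -2306, -5736, -12058, -22568, -38802, -62536, -95786, -140808
c: -143, -855, -3161, -8897, -20955, -43523, -82325, -144861, -240647

-240647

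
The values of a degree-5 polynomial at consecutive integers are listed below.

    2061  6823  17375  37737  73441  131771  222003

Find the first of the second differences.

5790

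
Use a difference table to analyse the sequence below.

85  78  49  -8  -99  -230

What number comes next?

-407

First differences: -7  -29  -57  -91  -131
Second differences: -22  -28  -34  -40
Third differences: -6  -6  -6
The third differences are constant (-6).
-40 − 6 = -46;  -131 − 46 = -177;  -230 − 177 = -407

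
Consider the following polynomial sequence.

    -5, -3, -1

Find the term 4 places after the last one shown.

7

2  2
The first differences are constant (2).
-1 + 2 = 1
1 + 2 = 3
3 + 2 = 5
5 + 2 = 7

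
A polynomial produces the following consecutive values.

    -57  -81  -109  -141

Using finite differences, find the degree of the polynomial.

2

Δ: -24, -28, -32
Δ²: -4, -4
The second differences are constant, so the polynomial has degree 2.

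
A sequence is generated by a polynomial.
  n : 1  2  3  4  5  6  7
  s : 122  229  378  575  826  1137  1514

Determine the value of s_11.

First differences: 107  149  197  251  311  377
Second differences: 42  48  54  60  66
Third differences: 6  6  6  6
The third differences are constant (6).
66 + 6 = 72;  377 + 72 = 449;  1514 + 449 = 1963
72 + 6 = 78;  449 + 78 = 527;  1963 + 527 = 2490
78 + 6 = 84;  527 + 84 = 611;  2490 + 611 = 3101
84 + 6 = 90;  611 + 90 = 701;  3101 + 701 = 3802

3802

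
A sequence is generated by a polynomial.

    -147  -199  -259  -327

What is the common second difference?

Δ: -52, -60, -68
Δ²: -8, -8

-8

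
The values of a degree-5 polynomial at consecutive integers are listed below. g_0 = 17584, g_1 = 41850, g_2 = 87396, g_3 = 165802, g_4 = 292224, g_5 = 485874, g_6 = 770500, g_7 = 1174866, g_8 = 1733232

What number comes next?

2485834

24266  45546  78406  126422  193650  284626  404366  558366
21280  32860  48016  67228  90976  119740  154000
11580  15156  19212  23748  28764  34260
3576  4056  4536  5016  5496
480  480  480  480
The fifth differences are constant (480).
5496 + 480 = 5976;  34260 + 5976 = 40236;  154000 + 40236 = 194236;  558366 + 194236 = 752602;  1733232 + 752602 = 2485834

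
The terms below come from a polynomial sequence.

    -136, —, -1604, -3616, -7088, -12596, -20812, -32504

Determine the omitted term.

Using the last 6 terms:
-2012  -3472  -5508  -8216  -11692
-1460  -2036  -2708  -3476
-576  -672  -768
-96  -96
Constant fourth difference = -96.
Extend backward: -576 + 96 = -480;  -1460 + 480 = -980;  -2012 + 980 = -1032;  -1604 + 1032 = -572

-572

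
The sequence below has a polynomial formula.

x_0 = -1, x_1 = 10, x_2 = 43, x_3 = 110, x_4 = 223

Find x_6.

635

D1: 11 , 33 , 67 , 113
D2: 22 , 34 , 46
D3: 12 , 12
Constant third difference = 12, so extend:
46 + 12 = 58;  113 + 58 = 171;  223 + 171 = 394
58 + 12 = 70;  171 + 70 = 241;  394 + 241 = 635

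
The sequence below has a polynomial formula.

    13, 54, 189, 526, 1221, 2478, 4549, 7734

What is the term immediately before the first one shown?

Δ: 41, 135, 337, 695, 1257, 2071, 3185
Δ²: 94, 202, 358, 562, 814, 1114
Δ³: 108, 156, 204, 252, 300
Δ⁴: 48, 48, 48, 48
The fourth differences are constant at 48.
Work back: 108 − 48 = 60;  94 − 60 = 34;  41 − 34 = 7;  13 − 7 = 6

6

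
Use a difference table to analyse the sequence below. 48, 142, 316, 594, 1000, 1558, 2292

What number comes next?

3226

Δ: 94, 174, 278, 406, 558, 734
Δ²: 80, 104, 128, 152, 176
Δ³: 24, 24, 24, 24
Third differences constant at 24.
176 + 24 = 200;  734 + 200 = 934;  2292 + 934 = 3226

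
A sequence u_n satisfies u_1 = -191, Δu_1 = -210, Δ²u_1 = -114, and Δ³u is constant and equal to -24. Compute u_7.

Build the table forward from the leading diagonal:
Δ³: -24  -24  -24  -24  -24  -24  -24
Δ²: -114  -138  -162  -186  -210  -234  -258
Δ: -210  -324  -462  -624  -810  -1020  -1254
u: -191  -401  -725  -1187  -1811  -2621  -3641

-3641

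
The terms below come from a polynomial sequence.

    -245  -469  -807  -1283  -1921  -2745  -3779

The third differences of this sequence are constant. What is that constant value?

-24

Δ: -224, -338, -476, -638, -824, -1034
Δ²: -114, -138, -162, -186, -210
Δ³: -24, -24, -24, -24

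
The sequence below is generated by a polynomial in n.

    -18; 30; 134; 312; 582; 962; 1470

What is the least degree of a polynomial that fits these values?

3

48, 104, 178, 270, 380, 508
56, 74, 92, 110, 128
18, 18, 18, 18
The third differences are constant, so the polynomial has degree 3.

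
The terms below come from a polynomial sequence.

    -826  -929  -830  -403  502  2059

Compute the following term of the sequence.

-103, 99, 427, 905, 1557
202, 328, 478, 652
126, 150, 174
24, 24
Fourth differences constant at 24.
174 + 24 = 198;  652 + 198 = 850;  1557 + 850 = 2407;  2059 + 2407 = 4466

4466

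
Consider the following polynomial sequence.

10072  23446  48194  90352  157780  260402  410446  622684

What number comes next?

914672

D1: 13374 , 24748 , 42158 , 67428 , 102622 , 150044 , 212238
D2: 11374 , 17410 , 25270 , 35194 , 47422 , 62194
D3: 6036 , 7860 , 9924 , 12228 , 14772
D4: 1824 , 2064 , 2304 , 2544
D5: 240 , 240 , 240
Constant fifth difference = 240, so extend:
2544 + 240 = 2784;  14772 + 2784 = 17556;  62194 + 17556 = 79750;  212238 + 79750 = 291988;  622684 + 291988 = 914672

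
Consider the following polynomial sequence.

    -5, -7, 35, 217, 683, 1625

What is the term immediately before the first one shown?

Δ: -2  42  182  466  942
Δ²: 44  140  284  476
Δ³: 96  144  192
Δ⁴: 48  48
The fourth differences are constant at 48.
Work back: 96 − 48 = 48;  44 − 48 = -4;  -2 + 4 = 2;  -5 − 2 = -7

-7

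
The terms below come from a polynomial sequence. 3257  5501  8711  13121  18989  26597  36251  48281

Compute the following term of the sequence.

First differences: 2244 , 3210 , 4410 , 5868 , 7608 , 9654 , 12030
Second differences: 966 , 1200 , 1458 , 1740 , 2046 , 2376
Third differences: 234 , 258 , 282 , 306 , 330
Fourth differences: 24 , 24 , 24 , 24
The fourth differences are constant (24).
330 + 24 = 354;  2376 + 354 = 2730;  12030 + 2730 = 14760;  48281 + 14760 = 63041

63041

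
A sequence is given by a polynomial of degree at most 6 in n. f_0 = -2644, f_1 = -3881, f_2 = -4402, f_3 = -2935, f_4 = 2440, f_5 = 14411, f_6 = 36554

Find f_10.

Δ: -1237, -521, 1467, 5375, 11971, 22143
Δ²: 716, 1988, 3908, 6596, 10172
Δ³: 1272, 1920, 2688, 3576
Δ⁴: 648, 768, 888
Δ⁵: 120, 120
The fifth differences are constant (120).
888 + 120 = 1008;  3576 + 1008 = 4584;  10172 + 4584 = 14756;  22143 + 14756 = 36899;  36554 + 36899 = 73453
1008 + 120 = 1128;  4584 + 1128 = 5712;  14756 + 5712 = 20468;  36899 + 20468 = 57367;  73453 + 57367 = 130820
1128 + 120 = 1248;  5712 + 1248 = 6960;  20468 + 6960 = 27428;  57367 + 27428 = 84795;  130820 + 84795 = 215615
1248 + 120 = 1368;  6960 + 1368 = 8328;  27428 + 8328 = 35756;  84795 + 35756 = 120551;  215615 + 120551 = 336166

336166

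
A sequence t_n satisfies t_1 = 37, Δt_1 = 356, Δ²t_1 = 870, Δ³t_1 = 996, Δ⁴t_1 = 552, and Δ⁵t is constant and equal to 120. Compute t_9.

Build the table forward from the leading diagonal:
Δ⁵: 120  120  120  120  120  120  120  120  120
Δ⁴: 552  672  792  912  1032  1152  1272  1392  1512
Δ³: 996  1548  2220  3012  3924  4956  6108  7380  8772
Δ²: 870  1866  3414  5634  8646  12570  17526  23634  31014
Δ: 356  1226  3092  6506  12140  20786  33356  50882  74516
t: 37  393  1619  4711  11217  23357  44143  77499  128381

128381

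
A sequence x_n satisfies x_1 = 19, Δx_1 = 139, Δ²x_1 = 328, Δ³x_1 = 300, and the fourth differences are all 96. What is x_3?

Build the table forward from the leading diagonal:
D4: 96, 96, 96
D3: 300, 396, 492
D2: 328, 628, 1024
D1: 139, 467, 1095
x: 19, 158, 625

625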